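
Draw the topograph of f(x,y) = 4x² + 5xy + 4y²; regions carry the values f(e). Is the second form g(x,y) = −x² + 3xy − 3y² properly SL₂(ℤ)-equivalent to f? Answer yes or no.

D₁ = -39, D₂ = -3
discriminants differ ⇒ not SL₂(ℤ)-equivalent

no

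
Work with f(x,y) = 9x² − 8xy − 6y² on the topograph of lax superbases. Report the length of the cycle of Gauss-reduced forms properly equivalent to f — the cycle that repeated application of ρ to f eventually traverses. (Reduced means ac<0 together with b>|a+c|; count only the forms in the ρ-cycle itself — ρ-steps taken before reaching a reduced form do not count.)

D = 280, ⌊√D⌋ = 16
descent: ρ → (-6,8,9)  [lands on river]
river: ρ → (9,10,-5)
river: ρ → (-5,10,9)
river: ρ → (9,8,-6)
river: ρ → (-6,16,1)
river: ρ → (1,16,-6)
ρ-cycle length = 6 (tail of 1 descent step not counted)

6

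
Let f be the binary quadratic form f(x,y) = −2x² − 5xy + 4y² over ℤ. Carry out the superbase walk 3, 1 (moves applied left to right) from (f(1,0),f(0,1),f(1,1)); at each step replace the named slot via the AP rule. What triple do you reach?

start (-2,4,-3) = (f(1,0),f(0,1),f(1,1))
replace slot 3: 2·((-2)+4) − (-3) = 7 → (-2,4,7)
replace slot 1: 2·(4+7) − (-2) = 24 → (24,4,7)

24,4,7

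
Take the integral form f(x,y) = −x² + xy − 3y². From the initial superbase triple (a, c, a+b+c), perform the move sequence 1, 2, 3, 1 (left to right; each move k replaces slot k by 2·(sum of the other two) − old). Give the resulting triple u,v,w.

start (-1,-3,-3) = (f(1,0),f(0,1),f(1,1))
replace slot 1: 2·((-3)+(-3)) − (-1) = -11 → (-11,-3,-3)
replace slot 2: 2·((-11)+(-3)) − (-3) = -25 → (-11,-25,-3)
replace slot 3: 2·((-11)+(-25)) − (-3) = -69 → (-11,-25,-69)
replace slot 1: 2·((-25)+(-69)) − (-11) = -177 → (-177,-25,-69)

-177,-25,-69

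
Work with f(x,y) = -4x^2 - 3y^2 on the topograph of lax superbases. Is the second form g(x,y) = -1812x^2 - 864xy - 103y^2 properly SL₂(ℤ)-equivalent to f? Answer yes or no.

D₁ = -48, D₂ = -48
f is negative-definite; reduce −f:
−f: flip: (4,0,3)→(3,0,4)
−f: reduced (well bottom): (3,0,4) with a≤c, −a<b≤a
flip sign back: reduced form of f is (-3,0,-4)
g is negative-definite; reduce −g:
−g: flip: (1812,864,103)→(103,-864,1812)
−g: translate: b→-40 (≡-864 mod 206), so (103,-864,1812)→(103,-40,4)
−g: flip: (103,-40,4)→(4,40,103)
−g: translate: b→0 (≡40 mod 8), so (4,40,103)→(4,0,3)
−g: flip: (4,0,3)→(3,0,4)
−g: reduced (well bottom): (3,0,4) with a≤c, −a<b≤a
flip sign back: reduced form of g is (-3,0,-4)
reduced forms (-3, 0, -4) vs (-3, 0, -4) ⇒ equivalent

yes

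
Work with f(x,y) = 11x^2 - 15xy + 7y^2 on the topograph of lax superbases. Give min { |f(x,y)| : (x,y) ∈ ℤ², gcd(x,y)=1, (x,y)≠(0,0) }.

translate: b→7 (≡-15 mod 22), so (11,-15,7)→(11,7,3)
flip: (11,7,3)→(3,-7,11)
translate: b→-1 (≡-7 mod 6), so (3,-7,11)→(3,-1,7)
reduced (well bottom): (3,-1,7) with a≤c, −a<b≤a
well minimum = a = 3

3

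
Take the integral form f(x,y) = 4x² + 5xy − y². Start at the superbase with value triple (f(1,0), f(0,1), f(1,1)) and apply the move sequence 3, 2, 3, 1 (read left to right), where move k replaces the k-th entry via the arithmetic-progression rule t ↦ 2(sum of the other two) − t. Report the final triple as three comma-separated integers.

start (4,-1,8) = (f(1,0),f(0,1),f(1,1))
replace slot 3: 2·(4+(-1)) − 8 = -2 → (4,-1,-2)
replace slot 2: 2·(4+(-2)) − (-1) = 5 → (4,5,-2)
replace slot 3: 2·(4+5) − (-2) = 20 → (4,5,20)
replace slot 1: 2·(5+20) − 4 = 46 → (46,5,20)

46,5,20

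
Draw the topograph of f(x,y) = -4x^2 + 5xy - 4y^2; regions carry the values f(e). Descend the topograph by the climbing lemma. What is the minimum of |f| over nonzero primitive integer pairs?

translate: b→3 (≡-5 mod 8), so (4,-5,4)→(4,3,3)
flip: (4,3,3)→(3,-3,4)
translate: b→3 (≡-3 mod 6), so (3,-3,4)→(3,3,4)
reduced (well bottom): (3,3,4) with a≤c, −a<b≤a
well minimum |f| = |-3| = 3 (negative-definite)

3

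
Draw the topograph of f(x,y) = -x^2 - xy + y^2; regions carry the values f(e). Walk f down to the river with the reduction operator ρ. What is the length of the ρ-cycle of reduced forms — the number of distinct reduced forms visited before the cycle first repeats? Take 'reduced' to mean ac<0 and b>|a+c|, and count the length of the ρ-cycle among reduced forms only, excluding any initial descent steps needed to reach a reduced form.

D = 5, ⌊√D⌋ = 2
descent: ρ → (1,1,-1)  [lands on river]
river: ρ → (-1,1,1)
ρ-cycle length = 2 (tail of 1 descent step not counted)

2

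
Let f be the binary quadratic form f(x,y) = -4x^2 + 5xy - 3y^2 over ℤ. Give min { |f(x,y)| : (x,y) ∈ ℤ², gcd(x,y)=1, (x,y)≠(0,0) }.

translate: b→3 (≡-5 mod 8), so (4,-5,3)→(4,3,2)
flip: (4,3,2)→(2,-3,4)
translate: b→1 (≡-3 mod 4), so (2,-3,4)→(2,1,3)
reduced (well bottom): (2,1,3) with a≤c, −a<b≤a
well minimum |f| = |-2| = 2 (negative-definite)

2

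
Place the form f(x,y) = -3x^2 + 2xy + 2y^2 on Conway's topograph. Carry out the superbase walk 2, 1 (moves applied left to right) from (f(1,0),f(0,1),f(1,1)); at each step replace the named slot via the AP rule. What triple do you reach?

start (-3,2,1) = (f(1,0),f(0,1),f(1,1))
replace slot 2: 2·((-3)+1) − 2 = -6 → (-3,-6,1)
replace slot 1: 2·((-6)+1) − (-3) = -7 → (-7,-6,1)

-7,-6,1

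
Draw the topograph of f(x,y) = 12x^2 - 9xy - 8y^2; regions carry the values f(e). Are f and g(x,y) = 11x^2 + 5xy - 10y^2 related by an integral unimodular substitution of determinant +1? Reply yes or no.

D₁ = 465, D₂ = 465
river cycle of f (length 10): (-8, 9, 12), (12, 15, -5), (-5, 15, 12), (12, 9, -8), (-8, 7, 13), (13, 19, -2), (-2, 21, 3), (3, 21, -2), (-2, 19, 13), (13, 7, -8)
river cycle of g (length 10): (-10, 15, 6), (6, 21, -1), (-1, 21, 6), (6, 15, -10), (-10, 5, 11), (11, 17, -4), (-4, 15, 15), (15, 15, -4), (-4, 17, 11), (11, 5, -10)
cycles differ ⇒ inequivalent

no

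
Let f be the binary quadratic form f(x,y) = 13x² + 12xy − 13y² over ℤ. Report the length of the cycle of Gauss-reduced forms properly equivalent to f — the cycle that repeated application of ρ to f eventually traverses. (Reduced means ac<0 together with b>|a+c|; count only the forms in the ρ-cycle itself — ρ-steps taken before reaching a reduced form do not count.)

D = 820, ⌊√D⌋ = 28
river: ρ → (-13,14,12)
river: ρ → (12,10,-15)
river: ρ → (-15,20,7)
river: ρ → (7,22,-12)
river: ρ → (-12,26,3)
river: ρ → (3,28,-3)
river: ρ → (-3,26,12)
river: ρ → (12,22,-7)
river: ρ → (-7,20,15)
river: ρ → (15,10,-12)
river: ρ → (-12,14,13)
river: ρ → (13,12,-13)
ρ-cycle length = 12 (tail of 0 descent steps not counted)

12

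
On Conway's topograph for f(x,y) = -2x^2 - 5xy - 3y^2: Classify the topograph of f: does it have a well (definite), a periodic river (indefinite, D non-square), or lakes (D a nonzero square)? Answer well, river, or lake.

D = b²−4ac = (-5)² − 4·(-2)·(-3) = 1
D = 1² is a perfect square ⇒ form factors over ℤ ⇒ lakes

lake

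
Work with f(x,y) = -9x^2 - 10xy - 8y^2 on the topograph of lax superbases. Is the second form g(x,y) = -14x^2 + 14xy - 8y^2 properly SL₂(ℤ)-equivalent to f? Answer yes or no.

D₁ = -188, D₂ = -252
discriminants differ ⇒ not SL₂(ℤ)-equivalent

no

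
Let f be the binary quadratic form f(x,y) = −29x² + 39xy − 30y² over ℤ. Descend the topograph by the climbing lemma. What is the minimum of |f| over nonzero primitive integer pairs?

translate: b→19 (≡-39 mod 58), so (29,-39,30)→(29,19,20)
flip: (29,19,20)→(20,-19,29)
reduced (well bottom): (20,-19,29) with a≤c, −a<b≤a
well minimum |f| = |-20| = 20 (negative-definite)

20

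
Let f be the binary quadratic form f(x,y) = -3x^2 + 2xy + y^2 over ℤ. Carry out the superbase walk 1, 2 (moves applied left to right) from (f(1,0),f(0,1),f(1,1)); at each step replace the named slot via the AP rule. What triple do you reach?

start (-3,1,0) = (f(1,0),f(0,1),f(1,1))
replace slot 1: 2·(1+0) − (-3) = 5 → (5,1,0)
replace slot 2: 2·(5+0) − 1 = 9 → (5,9,0)

5,9,0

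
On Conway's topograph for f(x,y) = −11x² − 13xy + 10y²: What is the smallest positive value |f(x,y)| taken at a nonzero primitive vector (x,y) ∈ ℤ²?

descent: ρ → (10,13,-11)  [lands on river]
river: ρ → (-11,9,12)
river: ρ → (12,15,-8)
river: ρ → (-8,17,10)
river: ρ → (10,23,-2)
river: ρ → (-2,21,21)
river: ρ → (21,21,-2)
river: ρ → (-2,23,10)
river: ρ → (10,17,-8)
river: ρ → (-8,15,12)
river: ρ → (12,9,-11)
river: ρ → (-11,13,10)
river: ρ → (10,7,-14)
river: ρ → (-14,21,3)
river: ρ → (3,21,-14)
river: ρ → (-14,7,10)
closes: descent 1, river 16
min |a| on river = 2

2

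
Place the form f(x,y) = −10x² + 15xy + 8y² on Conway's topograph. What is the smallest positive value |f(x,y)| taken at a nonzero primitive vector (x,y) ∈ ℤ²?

river: ρ → (8,17,-8)
river: ρ → (-8,15,10)
river: ρ → (10,5,-13)
river: ρ → (-13,21,2)
river: ρ → (2,23,-2)
river: ρ → (-2,21,13)
river: ρ → (13,5,-10)
river: ρ → (-10,15,8)
closes: descent 0, river 8
min |a| on river = 2

2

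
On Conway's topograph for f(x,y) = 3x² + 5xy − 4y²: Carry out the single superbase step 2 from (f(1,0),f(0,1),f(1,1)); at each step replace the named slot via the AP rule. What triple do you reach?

start (3,-4,4) = (f(1,0),f(0,1),f(1,1))
replace slot 2: 2·(3+4) − (-4) = 18 → (3,18,4)

3,18,4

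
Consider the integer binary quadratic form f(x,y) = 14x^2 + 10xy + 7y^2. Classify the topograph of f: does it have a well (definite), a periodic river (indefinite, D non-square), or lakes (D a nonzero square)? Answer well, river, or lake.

D = b²−4ac = 10² − 4·14·7 = -292
D < 0 ⇒ definite ⇒ every region one sign ⇒ single well

well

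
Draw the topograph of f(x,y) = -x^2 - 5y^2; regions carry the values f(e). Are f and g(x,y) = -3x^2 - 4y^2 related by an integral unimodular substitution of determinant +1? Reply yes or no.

D₁ = -20, D₂ = -48
discriminants differ ⇒ not SL₂(ℤ)-equivalent

no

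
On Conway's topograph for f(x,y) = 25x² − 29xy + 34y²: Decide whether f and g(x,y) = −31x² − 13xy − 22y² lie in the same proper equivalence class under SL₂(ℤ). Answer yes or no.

D₁ = -2559, D₂ = -2559
f: translate: b→21 (≡-29 mod 50), so (25,-29,34)→(25,21,30)
f: reduced (well bottom): (25,21,30) with a≤c, −a<b≤a
g is negative-definite; reduce −g:
−g: flip: (31,13,22)→(22,-13,31)
−g: reduced (well bottom): (22,-13,31) with a≤c, −a<b≤a
flip sign back: reduced form of g is (-22,13,-31)
reduced forms (25, 21, 30) vs (-22, 13, -31) ⇒ inequivalent

no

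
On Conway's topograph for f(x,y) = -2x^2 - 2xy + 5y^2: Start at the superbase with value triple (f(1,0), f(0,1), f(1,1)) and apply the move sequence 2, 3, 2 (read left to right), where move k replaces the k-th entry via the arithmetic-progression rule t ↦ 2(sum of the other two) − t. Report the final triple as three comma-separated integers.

start (-2,5,1) = (f(1,0),f(0,1),f(1,1))
replace slot 2: 2·((-2)+1) − 5 = -7 → (-2,-7,1)
replace slot 3: 2·((-2)+(-7)) − 1 = -19 → (-2,-7,-19)
replace slot 2: 2·((-2)+(-19)) − (-7) = -35 → (-2,-35,-19)

-2,-35,-19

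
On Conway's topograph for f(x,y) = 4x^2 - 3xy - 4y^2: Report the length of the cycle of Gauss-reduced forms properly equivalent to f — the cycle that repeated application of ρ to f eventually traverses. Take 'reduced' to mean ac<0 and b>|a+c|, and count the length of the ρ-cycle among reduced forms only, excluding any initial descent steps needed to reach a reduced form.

D = 73, ⌊√D⌋ = 8
descent: ρ → (-4,3,4)  [lands on river]
river: ρ → (4,5,-3)
river: ρ → (-3,7,2)
river: ρ → (2,5,-6)
river: ρ → (-6,7,1)
river: ρ → (1,7,-6)
river: ρ → (-6,5,2)
river: ρ → (2,7,-3)
river: ρ → (-3,5,4)
river: ρ → (4,3,-4)
river: ρ → (-4,5,3)
river: ρ → (3,7,-2)
river: ρ → (-2,5,6)
river: ρ → (6,7,-1)
river: ρ → (-1,7,6)
river: ρ → (6,5,-2)
river: ρ → (-2,7,3)
river: ρ → (3,5,-4)
ρ-cycle length = 18 (tail of 1 descent step not counted)

18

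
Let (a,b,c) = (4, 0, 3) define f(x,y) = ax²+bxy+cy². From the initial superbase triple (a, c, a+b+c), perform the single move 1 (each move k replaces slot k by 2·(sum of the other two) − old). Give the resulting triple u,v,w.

start (4,3,7) = (f(1,0),f(0,1),f(1,1))
replace slot 1: 2·(3+7) − 4 = 16 → (16,3,7)

16,3,7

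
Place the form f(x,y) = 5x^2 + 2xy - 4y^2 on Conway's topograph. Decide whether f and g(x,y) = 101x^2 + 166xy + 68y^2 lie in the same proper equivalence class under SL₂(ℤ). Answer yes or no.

D₁ = 84, D₂ = 84
river cycle of f (length 6): (-4, 6, 3), (3, 6, -4), (-4, 2, 5), (5, 8, -1), (-1, 8, 5), (5, 2, -4)
river cycle of g (length 6): (3, 6, -4), (-4, 2, 5), (5, 8, -1), (-1, 8, 5), (5, 2, -4), (-4, 6, 3)
cycles coincide ⇒ equivalent

yes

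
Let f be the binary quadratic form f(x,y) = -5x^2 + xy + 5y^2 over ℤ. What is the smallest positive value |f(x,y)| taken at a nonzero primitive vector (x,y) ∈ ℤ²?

river: ρ → (5,9,-1)
river: ρ → (-1,9,5)
river: ρ → (5,1,-5)
river: ρ → (-5,9,1)
river: ρ → (1,9,-5)
river: ρ → (-5,1,5)
closes: descent 0, river 6
min |a| on river = 1

1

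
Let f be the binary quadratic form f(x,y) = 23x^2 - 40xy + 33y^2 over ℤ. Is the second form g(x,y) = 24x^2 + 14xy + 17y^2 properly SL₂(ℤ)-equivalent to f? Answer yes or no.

D₁ = -1436, D₂ = -1436
f: translate: b→6 (≡-40 mod 46), so (23,-40,33)→(23,6,16)
f: flip: (23,6,16)→(16,-6,23)
f: reduced (well bottom): (16,-6,23) with a≤c, −a<b≤a
g: flip: (24,14,17)→(17,-14,24)
g: reduced (well bottom): (17,-14,24) with a≤c, −a<b≤a
reduced forms (16, -6, 23) vs (17, -14, 24) ⇒ inequivalent

no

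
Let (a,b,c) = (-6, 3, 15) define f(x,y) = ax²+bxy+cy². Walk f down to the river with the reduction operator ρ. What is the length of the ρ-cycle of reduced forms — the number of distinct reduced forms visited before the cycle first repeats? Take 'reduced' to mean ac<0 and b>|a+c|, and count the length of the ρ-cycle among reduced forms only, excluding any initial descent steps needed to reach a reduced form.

D = 369, ⌊√D⌋ = 19
descent: ρ → (15,-3,-6)
descent: ρ → (-6,15,6)  [lands on river]
river: ρ → (6,9,-12)
river: ρ → (-12,15,3)
river: ρ → (3,15,-12)
river: ρ → (-12,9,6)
river: ρ → (6,15,-6)
river: ρ → (-6,9,12)
river: ρ → (12,15,-3)
river: ρ → (-3,15,12)
river: ρ → (12,9,-6)
ρ-cycle length = 10 (tail of 2 descent steps not counted)

10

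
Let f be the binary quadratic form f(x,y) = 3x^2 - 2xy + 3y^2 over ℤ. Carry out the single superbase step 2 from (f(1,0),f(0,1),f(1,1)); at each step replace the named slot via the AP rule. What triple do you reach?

start (3,3,4) = (f(1,0),f(0,1),f(1,1))
replace slot 2: 2·(3+4) − 3 = 11 → (3,11,4)

3,11,4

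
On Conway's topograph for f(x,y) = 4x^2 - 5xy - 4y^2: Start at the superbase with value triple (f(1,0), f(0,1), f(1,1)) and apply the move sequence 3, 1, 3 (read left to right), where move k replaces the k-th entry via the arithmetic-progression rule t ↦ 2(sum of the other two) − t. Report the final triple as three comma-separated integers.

start (4,-4,-5) = (f(1,0),f(0,1),f(1,1))
replace slot 3: 2·(4+(-4)) − (-5) = 5 → (4,-4,5)
replace slot 1: 2·((-4)+5) − 4 = -2 → (-2,-4,5)
replace slot 3: 2·((-2)+(-4)) − 5 = -17 → (-2,-4,-17)

-2,-4,-17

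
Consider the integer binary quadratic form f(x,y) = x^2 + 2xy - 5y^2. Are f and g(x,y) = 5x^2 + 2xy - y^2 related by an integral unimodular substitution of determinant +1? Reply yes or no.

D₁ = 24, D₂ = 24
river cycle of f (length 2): (1, 4, -2), (-2, 4, 1)
river cycle of g (length 2): (-1, 4, 2), (2, 4, -1)
cycles differ ⇒ inequivalent

no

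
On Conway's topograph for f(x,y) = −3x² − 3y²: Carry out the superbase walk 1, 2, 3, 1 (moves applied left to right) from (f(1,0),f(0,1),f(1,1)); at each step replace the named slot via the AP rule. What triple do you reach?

start (-3,-3,-6) = (f(1,0),f(0,1),f(1,1))
replace slot 1: 2·((-3)+(-6)) − (-3) = -15 → (-15,-3,-6)
replace slot 2: 2·((-15)+(-6)) − (-3) = -39 → (-15,-39,-6)
replace slot 3: 2·((-15)+(-39)) − (-6) = -102 → (-15,-39,-102)
replace slot 1: 2·((-39)+(-102)) − (-15) = -267 → (-267,-39,-102)

-267,-39,-102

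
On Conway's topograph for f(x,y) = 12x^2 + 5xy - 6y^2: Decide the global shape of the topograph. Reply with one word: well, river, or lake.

D = b²−4ac = 5² − 4·12·(-6) = 313
D > 0 non-square ⇒ indefinite ⇒ periodic river

river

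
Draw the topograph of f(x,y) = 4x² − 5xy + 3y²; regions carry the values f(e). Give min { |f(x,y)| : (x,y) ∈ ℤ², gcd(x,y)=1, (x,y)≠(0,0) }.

translate: b→3 (≡-5 mod 8), so (4,-5,3)→(4,3,2)
flip: (4,3,2)→(2,-3,4)
translate: b→1 (≡-3 mod 4), so (2,-3,4)→(2,1,3)
reduced (well bottom): (2,1,3) with a≤c, −a<b≤a
well minimum = a = 2

2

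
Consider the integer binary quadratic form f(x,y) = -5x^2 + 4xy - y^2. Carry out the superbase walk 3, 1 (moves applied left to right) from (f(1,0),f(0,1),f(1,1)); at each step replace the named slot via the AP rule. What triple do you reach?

start (-5,-1,-2) = (f(1,0),f(0,1),f(1,1))
replace slot 3: 2·((-5)+(-1)) − (-2) = -10 → (-5,-1,-10)
replace slot 1: 2·((-1)+(-10)) − (-5) = -17 → (-17,-1,-10)

-17,-1,-10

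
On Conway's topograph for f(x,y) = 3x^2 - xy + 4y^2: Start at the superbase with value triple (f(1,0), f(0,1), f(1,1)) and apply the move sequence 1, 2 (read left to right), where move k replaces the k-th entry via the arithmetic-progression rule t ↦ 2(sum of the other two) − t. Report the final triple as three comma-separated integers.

start (3,4,6) = (f(1,0),f(0,1),f(1,1))
replace slot 1: 2·(4+6) − 3 = 17 → (17,4,6)
replace slot 2: 2·(17+6) − 4 = 42 → (17,42,6)

17,42,6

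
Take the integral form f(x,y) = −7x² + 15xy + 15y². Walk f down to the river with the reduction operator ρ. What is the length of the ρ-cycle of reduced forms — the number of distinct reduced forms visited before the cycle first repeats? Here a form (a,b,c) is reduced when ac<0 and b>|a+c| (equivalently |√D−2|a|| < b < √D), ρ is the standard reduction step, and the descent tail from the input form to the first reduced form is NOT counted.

D = 645, ⌊√D⌋ = 25
river: ρ → (15,15,-7)
river: ρ → (-7,13,17)
river: ρ → (17,21,-3)
river: ρ → (-3,21,17)
river: ρ → (17,13,-7)
river: ρ → (-7,15,15)
ρ-cycle length = 6 (tail of 0 descent steps not counted)

6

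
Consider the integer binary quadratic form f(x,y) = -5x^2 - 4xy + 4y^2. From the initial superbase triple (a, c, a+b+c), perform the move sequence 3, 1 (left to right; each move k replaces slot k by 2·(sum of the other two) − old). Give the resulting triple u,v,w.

start (-5,4,-5) = (f(1,0),f(0,1),f(1,1))
replace slot 3: 2·((-5)+4) − (-5) = 3 → (-5,4,3)
replace slot 1: 2·(4+3) − (-5) = 19 → (19,4,3)

19,4,3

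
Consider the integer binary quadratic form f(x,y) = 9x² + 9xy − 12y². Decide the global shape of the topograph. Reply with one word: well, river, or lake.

D = b²−4ac = 9² − 4·9·(-12) = 513
D > 0 non-square ⇒ indefinite ⇒ periodic river

river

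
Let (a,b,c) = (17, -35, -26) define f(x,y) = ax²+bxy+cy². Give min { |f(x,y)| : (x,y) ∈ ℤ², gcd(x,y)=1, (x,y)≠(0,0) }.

descent: ρ → (-26,35,17)  [lands on river]
river: ρ → (17,33,-28)
river: ρ → (-28,23,22)
river: ρ → (22,21,-29)
river: ρ → (-29,37,14)
river: ρ → (14,47,-14)
river: ρ → (-14,37,29)
river: ρ → (29,21,-22)
river: ρ → (-22,23,28)
river: ρ → (28,33,-17)
river: ρ → (-17,35,26)
river: ρ → (26,17,-26)
closes: descent 1, river 12
min |a| on river = 14

14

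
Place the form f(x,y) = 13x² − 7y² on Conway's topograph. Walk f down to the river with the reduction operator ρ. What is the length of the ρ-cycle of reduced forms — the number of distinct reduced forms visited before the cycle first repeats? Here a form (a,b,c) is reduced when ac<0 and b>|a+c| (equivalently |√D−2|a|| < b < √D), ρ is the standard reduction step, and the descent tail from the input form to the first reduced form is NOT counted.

D = 364, ⌊√D⌋ = 19
descent: ρ → (-7,14,6)  [lands on river]
river: ρ → (6,10,-11)
river: ρ → (-11,12,5)
river: ρ → (5,18,-2)
river: ρ → (-2,18,5)
river: ρ → (5,12,-11)
river: ρ → (-11,10,6)
river: ρ → (6,14,-7)
ρ-cycle length = 8 (tail of 1 descent step not counted)

8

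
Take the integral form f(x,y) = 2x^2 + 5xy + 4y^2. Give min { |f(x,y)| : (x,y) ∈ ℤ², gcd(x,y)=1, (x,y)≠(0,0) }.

translate: b→1 (≡5 mod 4), so (2,5,4)→(2,1,1)
flip: (2,1,1)→(1,-1,2)
translate: b→1 (≡-1 mod 2), so (1,-1,2)→(1,1,2)
reduced (well bottom): (1,1,2) with a≤c, −a<b≤a
well minimum = a = 1

1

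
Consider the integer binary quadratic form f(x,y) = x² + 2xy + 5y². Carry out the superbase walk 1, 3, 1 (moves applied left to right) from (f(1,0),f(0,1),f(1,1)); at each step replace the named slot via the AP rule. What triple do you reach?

start (1,5,8) = (f(1,0),f(0,1),f(1,1))
replace slot 1: 2·(5+8) − 1 = 25 → (25,5,8)
replace slot 3: 2·(25+5) − 8 = 52 → (25,5,52)
replace slot 1: 2·(5+52) − 25 = 89 → (89,5,52)

89,5,52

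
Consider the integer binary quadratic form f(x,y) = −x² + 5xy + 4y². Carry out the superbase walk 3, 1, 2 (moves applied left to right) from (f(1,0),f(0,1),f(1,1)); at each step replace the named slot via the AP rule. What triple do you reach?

start (-1,4,8) = (f(1,0),f(0,1),f(1,1))
replace slot 3: 2·((-1)+4) − 8 = -2 → (-1,4,-2)
replace slot 1: 2·(4+(-2)) − (-1) = 5 → (5,4,-2)
replace slot 2: 2·(5+(-2)) − 4 = 2 → (5,2,-2)

5,2,-2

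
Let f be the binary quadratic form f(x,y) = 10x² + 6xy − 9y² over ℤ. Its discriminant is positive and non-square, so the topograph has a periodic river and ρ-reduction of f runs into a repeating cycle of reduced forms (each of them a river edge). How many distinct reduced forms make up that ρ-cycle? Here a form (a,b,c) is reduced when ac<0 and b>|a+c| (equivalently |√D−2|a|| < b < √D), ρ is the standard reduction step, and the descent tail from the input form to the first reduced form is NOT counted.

D = 396, ⌊√D⌋ = 19
river: ρ → (-9,12,7)
river: ρ → (7,16,-5)
river: ρ → (-5,14,10)
river: ρ → (10,6,-9)
ρ-cycle length = 4 (tail of 0 descent steps not counted)

4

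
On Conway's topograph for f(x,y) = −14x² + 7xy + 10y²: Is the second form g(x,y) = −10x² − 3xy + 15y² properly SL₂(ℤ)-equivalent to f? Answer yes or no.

D₁ = 609, D₂ = 609
river cycle of f (length 16): (10, 13, -11), (-11, 9, 12), (12, 15, -8), (-8, 17, 10), (10, 23, -2), (-2, 21, 21), (21, 21, -2), (-2, 23, 10), (10, 17, -8), (-8, 15, 12), … (6 more)
river cycle of g (length 16): (-10, 17, 8), (8, 15, -12), (-12, 9, 11), (11, 13, -10), (-10, 7, 14), (14, 21, -3), (-3, 21, 14), (14, 7, -10), (-10, 13, 11), (11, 9, -12), … (6 more)
cycles differ ⇒ inequivalent

no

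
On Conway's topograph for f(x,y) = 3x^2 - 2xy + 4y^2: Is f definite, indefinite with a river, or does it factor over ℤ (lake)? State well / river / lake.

D = b²−4ac = (-2)² − 4·3·4 = -44
D < 0 ⇒ definite ⇒ every region one sign ⇒ single well

well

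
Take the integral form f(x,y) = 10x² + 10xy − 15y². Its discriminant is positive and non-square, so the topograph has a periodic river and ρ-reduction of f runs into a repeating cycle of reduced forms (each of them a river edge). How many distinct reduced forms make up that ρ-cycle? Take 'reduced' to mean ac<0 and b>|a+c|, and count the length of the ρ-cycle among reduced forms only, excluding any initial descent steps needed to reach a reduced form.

D = 700, ⌊√D⌋ = 26
river: ρ → (-15,20,5)
river: ρ → (5,20,-15)
river: ρ → (-15,10,10)
river: ρ → (10,10,-15)
ρ-cycle length = 4 (tail of 0 descent steps not counted)

4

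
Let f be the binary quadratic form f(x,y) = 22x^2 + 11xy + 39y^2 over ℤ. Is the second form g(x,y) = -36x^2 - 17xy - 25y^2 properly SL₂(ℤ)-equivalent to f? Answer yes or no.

D₁ = -3311, D₂ = -3311
f: reduced (well bottom): (22,11,39) with a≤c, −a<b≤a
g is negative-definite; reduce −g:
−g: flip: (36,17,25)→(25,-17,36)
−g: reduced (well bottom): (25,-17,36) with a≤c, −a<b≤a
flip sign back: reduced form of g is (-25,17,-36)
reduced forms (22, 11, 39) vs (-25, 17, -36) ⇒ inequivalent

no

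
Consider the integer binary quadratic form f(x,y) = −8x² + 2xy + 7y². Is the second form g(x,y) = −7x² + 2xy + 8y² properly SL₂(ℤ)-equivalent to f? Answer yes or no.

D₁ = 228, D₂ = 228
river cycle of f (length 6): (7, 12, -3), (-3, 12, 7), (7, 2, -8), (-8, 14, 1), (1, 14, -8), (-8, 2, 7)
river cycle of g (length 6): (8, 14, -1), (-1, 14, 8), (8, 2, -7), (-7, 12, 3), (3, 12, -7), (-7, 2, 8)
cycles differ ⇒ inequivalent

no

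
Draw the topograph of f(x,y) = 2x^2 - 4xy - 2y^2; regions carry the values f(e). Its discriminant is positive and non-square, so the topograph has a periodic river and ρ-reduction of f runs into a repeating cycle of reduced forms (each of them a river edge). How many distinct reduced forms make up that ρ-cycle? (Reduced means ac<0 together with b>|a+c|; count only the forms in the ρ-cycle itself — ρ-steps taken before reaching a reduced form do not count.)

D = 32, ⌊√D⌋ = 5
descent: ρ → (-2,4,2)  [lands on river]
river: ρ → (2,4,-2)
ρ-cycle length = 2 (tail of 1 descent step not counted)

2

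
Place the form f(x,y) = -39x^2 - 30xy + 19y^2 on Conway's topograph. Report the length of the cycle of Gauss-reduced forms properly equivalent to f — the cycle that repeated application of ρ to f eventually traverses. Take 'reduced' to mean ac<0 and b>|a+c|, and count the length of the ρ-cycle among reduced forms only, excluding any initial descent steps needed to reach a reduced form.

D = 3864, ⌊√D⌋ = 62
descent: ρ → (19,30,-39)  [lands on river]
river: ρ → (-39,48,10)
river: ρ → (10,52,-29)
river: ρ → (-29,6,33)
river: ρ → (33,60,-2)
river: ρ → (-2,60,33)
river: ρ → (33,6,-29)
river: ρ → (-29,52,10)
river: ρ → (10,48,-39)
river: ρ → (-39,30,19)
river: ρ → (19,46,-23)
river: ρ → (-23,46,19)
ρ-cycle length = 12 (tail of 1 descent step not counted)

12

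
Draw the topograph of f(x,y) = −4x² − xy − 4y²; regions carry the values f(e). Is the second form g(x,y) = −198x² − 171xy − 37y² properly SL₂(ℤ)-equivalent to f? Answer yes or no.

D₁ = -63, D₂ = -63
f is negative-definite; reduce −f:
−f: reduced (well bottom): (4,1,4) with a≤c, −a<b≤a
flip sign back: reduced form of f is (-4,-1,-4)
g is negative-definite; reduce −g:
−g: flip: (198,171,37)→(37,-171,198)
−g: translate: b→-23 (≡-171 mod 74), so (37,-171,198)→(37,-23,4)
−g: flip: (37,-23,4)→(4,23,37)
−g: translate: b→-1 (≡23 mod 8), so (4,23,37)→(4,-1,4)
−g: flip: (4,-1,4)→(4,1,4)
−g: reduced (well bottom): (4,1,4) with a≤c, −a<b≤a
flip sign back: reduced form of g is (-4,-1,-4)
reduced forms (-4, -1, -4) vs (-4, -1, -4) ⇒ equivalent

yes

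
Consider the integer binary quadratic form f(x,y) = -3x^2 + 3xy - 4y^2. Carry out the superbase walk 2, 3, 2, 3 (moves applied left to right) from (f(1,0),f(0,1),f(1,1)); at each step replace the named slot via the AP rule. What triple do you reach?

start (-3,-4,-4) = (f(1,0),f(0,1),f(1,1))
replace slot 2: 2·((-3)+(-4)) − (-4) = -10 → (-3,-10,-4)
replace slot 3: 2·((-3)+(-10)) − (-4) = -22 → (-3,-10,-22)
replace slot 2: 2·((-3)+(-22)) − (-10) = -40 → (-3,-40,-22)
replace slot 3: 2·((-3)+(-40)) − (-22) = -64 → (-3,-40,-64)

-3,-40,-64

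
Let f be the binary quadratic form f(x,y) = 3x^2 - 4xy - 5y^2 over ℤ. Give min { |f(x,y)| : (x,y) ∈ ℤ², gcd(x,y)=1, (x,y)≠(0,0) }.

descent: ρ → (-5,4,3)  [lands on river]
river: ρ → (3,8,-1)
river: ρ → (-1,8,3)
river: ρ → (3,4,-5)
river: ρ → (-5,6,2)
river: ρ → (2,6,-5)
closes: descent 1, river 6
min |a| on river = 1

1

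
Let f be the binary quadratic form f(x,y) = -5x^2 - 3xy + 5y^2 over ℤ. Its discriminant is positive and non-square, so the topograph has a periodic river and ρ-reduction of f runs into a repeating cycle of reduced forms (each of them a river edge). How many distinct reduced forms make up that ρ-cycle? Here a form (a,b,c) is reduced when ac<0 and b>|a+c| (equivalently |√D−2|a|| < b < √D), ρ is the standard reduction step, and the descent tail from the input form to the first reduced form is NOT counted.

D = 109, ⌊√D⌋ = 10
descent: ρ → (5,3,-5)  [lands on river]
river: ρ → (-5,7,3)
river: ρ → (3,5,-7)
river: ρ → (-7,9,1)
river: ρ → (1,9,-7)
river: ρ → (-7,5,3)
river: ρ → (3,7,-5)
river: ρ → (-5,3,5)
river: ρ → (5,7,-3)
river: ρ → (-3,5,7)
river: ρ → (7,9,-1)
river: ρ → (-1,9,7)
river: ρ → (7,5,-3)
river: ρ → (-3,7,5)
ρ-cycle length = 14 (tail of 1 descent step not counted)

14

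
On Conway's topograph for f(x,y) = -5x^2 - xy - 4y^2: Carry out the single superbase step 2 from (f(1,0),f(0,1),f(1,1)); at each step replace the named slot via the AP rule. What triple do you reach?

start (-5,-4,-10) = (f(1,0),f(0,1),f(1,1))
replace slot 2: 2·((-5)+(-10)) − (-4) = -26 → (-5,-26,-10)

-5,-26,-10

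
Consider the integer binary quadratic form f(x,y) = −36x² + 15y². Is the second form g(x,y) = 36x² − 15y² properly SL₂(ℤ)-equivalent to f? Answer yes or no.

D₁ = 2160, D₂ = 2160
river cycle of f (length 6): (15, 30, -21), (-21, 12, 24), (24, 36, -9), (-9, 36, 24), (24, 12, -21), (-21, 30, 15)
river cycle of g (length 6): (-15, 30, 21), (21, 12, -24), (-24, 36, 9), (9, 36, -24), (-24, 12, 21), (21, 30, -15)
cycles differ ⇒ inequivalent

no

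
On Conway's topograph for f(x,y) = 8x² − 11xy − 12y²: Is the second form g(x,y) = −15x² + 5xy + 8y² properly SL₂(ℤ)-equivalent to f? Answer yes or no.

D₁ = 505, D₂ = 505
river cycle of f (length 8): (-12, 11, 8), (8, 21, -2), (-2, 19, 18), (18, 17, -3), (-3, 19, 12), (12, 5, -10), (-10, 15, 7), (7, 13, -12)
river cycle of g (length 8): (8, 11, -12), (-12, 13, 7), (7, 15, -10), (-10, 5, 12), (12, 19, -3), (-3, 17, 18), (18, 19, -2), (-2, 21, 8)
cycles differ ⇒ inequivalent

no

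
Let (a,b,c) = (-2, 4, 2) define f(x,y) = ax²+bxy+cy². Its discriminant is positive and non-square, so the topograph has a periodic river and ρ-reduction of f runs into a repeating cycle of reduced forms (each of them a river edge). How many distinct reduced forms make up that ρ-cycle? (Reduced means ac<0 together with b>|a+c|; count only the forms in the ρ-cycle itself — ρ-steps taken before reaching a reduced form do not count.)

D = 32, ⌊√D⌋ = 5
river: ρ → (2,4,-2)
river: ρ → (-2,4,2)
ρ-cycle length = 2 (tail of 0 descent steps not counted)

2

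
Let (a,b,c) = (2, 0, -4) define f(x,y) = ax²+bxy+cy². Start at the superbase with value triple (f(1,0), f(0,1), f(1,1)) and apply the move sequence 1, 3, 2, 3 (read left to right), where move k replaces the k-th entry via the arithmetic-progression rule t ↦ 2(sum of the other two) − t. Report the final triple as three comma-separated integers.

start (2,-4,-2) = (f(1,0),f(0,1),f(1,1))
replace slot 1: 2·((-4)+(-2)) − 2 = -14 → (-14,-4,-2)
replace slot 3: 2·((-14)+(-4)) − (-2) = -34 → (-14,-4,-34)
replace slot 2: 2·((-14)+(-34)) − (-4) = -92 → (-14,-92,-34)
replace slot 3: 2·((-14)+(-92)) − (-34) = -178 → (-14,-92,-178)

-14,-92,-178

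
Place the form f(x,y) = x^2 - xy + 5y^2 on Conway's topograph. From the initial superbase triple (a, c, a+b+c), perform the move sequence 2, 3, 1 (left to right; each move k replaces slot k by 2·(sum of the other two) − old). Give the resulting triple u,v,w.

start (1,5,5) = (f(1,0),f(0,1),f(1,1))
replace slot 2: 2·(1+5) − 5 = 7 → (1,7,5)
replace slot 3: 2·(1+7) − 5 = 11 → (1,7,11)
replace slot 1: 2·(7+11) − 1 = 35 → (35,7,11)

35,7,11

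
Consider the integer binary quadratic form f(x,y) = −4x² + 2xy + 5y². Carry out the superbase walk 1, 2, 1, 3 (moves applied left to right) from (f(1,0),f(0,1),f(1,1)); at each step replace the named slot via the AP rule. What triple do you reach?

start (-4,5,3) = (f(1,0),f(0,1),f(1,1))
replace slot 1: 2·(5+3) − (-4) = 20 → (20,5,3)
replace slot 2: 2·(20+3) − 5 = 41 → (20,41,3)
replace slot 1: 2·(41+3) − 20 = 68 → (68,41,3)
replace slot 3: 2·(68+41) − 3 = 215 → (68,41,215)

68,41,215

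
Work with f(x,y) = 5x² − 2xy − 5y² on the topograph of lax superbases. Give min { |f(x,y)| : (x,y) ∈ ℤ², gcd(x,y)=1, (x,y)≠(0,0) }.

descent: ρ → (-5,2,5)  [lands on river]
river: ρ → (5,8,-2)
river: ρ → (-2,8,5)
river: ρ → (5,2,-5)
river: ρ → (-5,8,2)
river: ρ → (2,8,-5)
closes: descent 1, river 6
min |a| on river = 2

2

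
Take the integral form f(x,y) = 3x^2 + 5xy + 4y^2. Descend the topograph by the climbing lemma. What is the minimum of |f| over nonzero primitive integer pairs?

translate: b→-1 (≡5 mod 6), so (3,5,4)→(3,-1,2)
flip: (3,-1,2)→(2,1,3)
reduced (well bottom): (2,1,3) with a≤c, −a<b≤a
well minimum = a = 2

2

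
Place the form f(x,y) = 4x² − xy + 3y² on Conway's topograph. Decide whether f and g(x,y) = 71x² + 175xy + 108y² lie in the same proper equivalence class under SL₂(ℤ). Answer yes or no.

D₁ = -47, D₂ = -47
f: flip: (4,-1,3)→(3,1,4)
f: reduced (well bottom): (3,1,4) with a≤c, −a<b≤a
g: translate: b→33 (≡175 mod 142), so (71,175,108)→(71,33,4)
g: flip: (71,33,4)→(4,-33,71)
g: translate: b→-1 (≡-33 mod 8), so (4,-33,71)→(4,-1,3)
g: flip: (4,-1,3)→(3,1,4)
g: reduced (well bottom): (3,1,4) with a≤c, −a<b≤a
reduced forms (3, 1, 4) vs (3, 1, 4) ⇒ equivalent

yes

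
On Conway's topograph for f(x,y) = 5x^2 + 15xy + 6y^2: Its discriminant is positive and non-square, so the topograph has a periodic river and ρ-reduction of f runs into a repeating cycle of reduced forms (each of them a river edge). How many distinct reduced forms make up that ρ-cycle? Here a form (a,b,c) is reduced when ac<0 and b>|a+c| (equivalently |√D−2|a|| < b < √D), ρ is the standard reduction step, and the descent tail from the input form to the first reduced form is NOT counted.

D = 105, ⌊√D⌋ = 10
descent: ρ → (6,9,-1)  [lands on river]
river: ρ → (-1,9,6)
river: ρ → (6,3,-4)
river: ρ → (-4,5,5)
river: ρ → (5,5,-4)
river: ρ → (-4,3,6)
ρ-cycle length = 6 (tail of 1 descent step not counted)

6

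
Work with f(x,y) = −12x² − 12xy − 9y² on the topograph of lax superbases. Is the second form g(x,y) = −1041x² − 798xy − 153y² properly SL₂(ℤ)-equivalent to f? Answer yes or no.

D₁ = -288, D₂ = -288
f is negative-definite; reduce −f:
−f: flip: (12,12,9)→(9,-12,12)
−f: translate: b→6 (≡-12 mod 18), so (9,-12,12)→(9,6,9)
−f: reduced (well bottom): (9,6,9) with a≤c, −a<b≤a
flip sign back: reduced form of f is (-9,-6,-9)
g is negative-definite; reduce −g:
−g: flip: (1041,798,153)→(153,-798,1041)
−g: translate: b→120 (≡-798 mod 306), so (153,-798,1041)→(153,120,24)
−g: flip: (153,120,24)→(24,-120,153)
−g: translate: b→24 (≡-120 mod 48), so (24,-120,153)→(24,24,9)
−g: flip: (24,24,9)→(9,-24,24)
−g: translate: b→-6 (≡-24 mod 18), so (9,-24,24)→(9,-6,9)
−g: flip: (9,-6,9)→(9,6,9)
−g: reduced (well bottom): (9,6,9) with a≤c, −a<b≤a
flip sign back: reduced form of g is (-9,-6,-9)
reduced forms (-9, -6, -9) vs (-9, -6, -9) ⇒ equivalent

yes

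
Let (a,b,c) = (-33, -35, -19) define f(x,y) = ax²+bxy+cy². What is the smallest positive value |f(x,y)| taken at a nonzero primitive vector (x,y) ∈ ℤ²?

translate: b→-31 (≡35 mod 66), so (33,35,19)→(33,-31,17)
flip: (33,-31,17)→(17,31,33)
translate: b→-3 (≡31 mod 34), so (17,31,33)→(17,-3,19)
reduced (well bottom): (17,-3,19) with a≤c, −a<b≤a
well minimum |f| = |-17| = 17 (negative-definite)

17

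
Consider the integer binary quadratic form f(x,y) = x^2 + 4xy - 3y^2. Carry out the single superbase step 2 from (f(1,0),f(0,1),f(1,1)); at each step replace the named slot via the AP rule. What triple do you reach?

start (1,-3,2) = (f(1,0),f(0,1),f(1,1))
replace slot 2: 2·(1+2) − (-3) = 9 → (1,9,2)

1,9,2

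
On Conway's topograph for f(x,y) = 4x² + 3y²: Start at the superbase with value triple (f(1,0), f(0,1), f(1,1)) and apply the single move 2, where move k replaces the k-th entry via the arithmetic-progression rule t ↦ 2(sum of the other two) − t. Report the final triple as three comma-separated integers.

start (4,3,7) = (f(1,0),f(0,1),f(1,1))
replace slot 2: 2·(4+7) − 3 = 19 → (4,19,7)

4,19,7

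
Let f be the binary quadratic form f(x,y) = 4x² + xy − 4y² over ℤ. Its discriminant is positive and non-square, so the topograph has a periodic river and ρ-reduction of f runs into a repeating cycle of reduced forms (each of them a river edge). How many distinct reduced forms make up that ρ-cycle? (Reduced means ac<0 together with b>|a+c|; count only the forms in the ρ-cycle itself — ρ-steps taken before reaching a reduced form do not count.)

D = 65, ⌊√D⌋ = 8
river: ρ → (-4,7,1)
river: ρ → (1,7,-4)
river: ρ → (-4,1,4)
river: ρ → (4,7,-1)
river: ρ → (-1,7,4)
river: ρ → (4,1,-4)
ρ-cycle length = 6 (tail of 0 descent steps not counted)

6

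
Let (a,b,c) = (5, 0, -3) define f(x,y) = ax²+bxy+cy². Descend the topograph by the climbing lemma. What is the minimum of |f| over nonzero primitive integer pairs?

descent: ρ → (-3,6,2)  [lands on river]
river: ρ → (2,6,-3)
closes: descent 1, river 2
min |a| on river = 2

2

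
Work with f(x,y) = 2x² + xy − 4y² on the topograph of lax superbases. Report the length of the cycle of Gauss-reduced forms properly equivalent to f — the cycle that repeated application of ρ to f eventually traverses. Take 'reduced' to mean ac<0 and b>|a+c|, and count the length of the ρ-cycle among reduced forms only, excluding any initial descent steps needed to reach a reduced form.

D = 33, ⌊√D⌋ = 5
descent: ρ → (-4,-1,2)
descent: ρ → (2,5,-1)  [lands on river]
river: ρ → (-1,5,2)
river: ρ → (2,3,-3)
river: ρ → (-3,3,2)
ρ-cycle length = 4 (tail of 2 descent steps not counted)

4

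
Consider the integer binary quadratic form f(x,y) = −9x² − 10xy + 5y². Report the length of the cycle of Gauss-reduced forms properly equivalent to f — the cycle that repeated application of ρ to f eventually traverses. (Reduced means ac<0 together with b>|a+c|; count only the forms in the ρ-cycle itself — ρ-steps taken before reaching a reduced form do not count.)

D = 280, ⌊√D⌋ = 16
descent: ρ → (5,10,-9)  [lands on river]
river: ρ → (-9,8,6)
river: ρ → (6,16,-1)
river: ρ → (-1,16,6)
river: ρ → (6,8,-9)
river: ρ → (-9,10,5)
ρ-cycle length = 6 (tail of 1 descent step not counted)

6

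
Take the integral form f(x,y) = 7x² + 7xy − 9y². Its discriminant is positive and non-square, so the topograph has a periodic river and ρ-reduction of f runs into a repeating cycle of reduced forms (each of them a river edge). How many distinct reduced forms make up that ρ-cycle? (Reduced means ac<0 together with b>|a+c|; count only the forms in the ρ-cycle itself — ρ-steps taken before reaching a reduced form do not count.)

D = 301, ⌊√D⌋ = 17
river: ρ → (-9,11,5)
river: ρ → (5,9,-11)
river: ρ → (-11,13,3)
river: ρ → (3,17,-1)
river: ρ → (-1,17,3)
river: ρ → (3,13,-11)
river: ρ → (-11,9,5)
river: ρ → (5,11,-9)
river: ρ → (-9,7,7)
river: ρ → (7,7,-9)
ρ-cycle length = 10 (tail of 0 descent steps not counted)

10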